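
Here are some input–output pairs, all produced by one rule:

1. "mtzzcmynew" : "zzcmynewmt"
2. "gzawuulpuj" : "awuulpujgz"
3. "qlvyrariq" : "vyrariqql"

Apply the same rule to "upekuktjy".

ekuktjyup

Rule — move the first 2 characters to the end (rotate left by 2).
On "upekuktjy" that produces "ekuktjyup".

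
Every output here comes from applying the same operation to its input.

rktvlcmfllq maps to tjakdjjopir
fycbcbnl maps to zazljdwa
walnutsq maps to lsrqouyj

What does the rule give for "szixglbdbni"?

Looking at the pairs, the operation is to shift every letter 2 places backward in the alphabet (wrapping around), then move the first 3 characters to the end (rotate left by 3).
For "szixglbdbni", step one produces "qxgvejzbzlg"; step two turns that into "vejzbzlgqxg".

vejzbzlgqxg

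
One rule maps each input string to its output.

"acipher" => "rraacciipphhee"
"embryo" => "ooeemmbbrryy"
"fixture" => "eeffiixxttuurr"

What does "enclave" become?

eeeennccllaavv

Each output is the input with this applied: move the last character to the front, then double every character.
On "enclave": the first step gives "eenclav", and the second then gives "eeeennccllaavv".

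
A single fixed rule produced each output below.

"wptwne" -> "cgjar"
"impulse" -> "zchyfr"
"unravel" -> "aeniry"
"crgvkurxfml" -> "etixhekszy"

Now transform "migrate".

vtengr

What's happening: shift every letter 13 places forward in the alphabet (wrapping around) — i.e. ROT13, then delete the first character.
Doing the same to "migrate": "vtengr".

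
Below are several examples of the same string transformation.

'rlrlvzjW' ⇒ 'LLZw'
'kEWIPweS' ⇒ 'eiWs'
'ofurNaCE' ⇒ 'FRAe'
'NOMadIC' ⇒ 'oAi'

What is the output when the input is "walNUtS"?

The transformation: flip the case of every letter, then keep every other character starting from the second (positions 2nd, 4th, 6th, ...).
"walNUtS" → "AnT".

AnT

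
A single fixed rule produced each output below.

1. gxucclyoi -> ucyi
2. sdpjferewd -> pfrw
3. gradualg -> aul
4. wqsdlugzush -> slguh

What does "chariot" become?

ait

The pattern: delete the first 2 characters, then keep every other character starting from the first (positions 1st, 3rd, 5th, ...).
"chariot" → "ariot" → "ait".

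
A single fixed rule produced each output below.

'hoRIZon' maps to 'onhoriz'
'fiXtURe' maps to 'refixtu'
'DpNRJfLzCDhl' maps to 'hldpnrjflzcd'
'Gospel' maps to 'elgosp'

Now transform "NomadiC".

Looking at the pairs, the operation is to move the last 2 characters to the front (rotate right by 2), then convert every letter to lowercase.
For "NomadiC", step one produces "iCNomad"; step two turns that into "icnomad".

icnomad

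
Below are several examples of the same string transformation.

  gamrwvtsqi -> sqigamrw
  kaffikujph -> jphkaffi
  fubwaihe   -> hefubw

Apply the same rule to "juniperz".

Looking at the pairs, the operation is to swap the front and back halves of the string, then delete the first 2 characters.
Applying both steps to "juniperz": "perzjuni", then "rzjuni".

rzjuni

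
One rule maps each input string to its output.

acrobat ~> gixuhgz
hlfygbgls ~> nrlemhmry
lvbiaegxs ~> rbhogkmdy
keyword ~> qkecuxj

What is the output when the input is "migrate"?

somxgzk

The pattern: shift every letter 6 places forward in the alphabet (wrapping around).
On "migrate" that produces "somxgzk".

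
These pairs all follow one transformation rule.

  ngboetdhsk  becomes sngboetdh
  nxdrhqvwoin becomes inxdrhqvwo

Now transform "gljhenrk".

Each output is the input with this applied: delete the last character, then move the last character to the front.
So "gljhenrk" becomes "rgljhen".

rgljhen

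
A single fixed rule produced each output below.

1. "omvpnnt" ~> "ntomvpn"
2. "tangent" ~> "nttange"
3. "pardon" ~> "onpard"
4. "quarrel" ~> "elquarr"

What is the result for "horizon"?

onhoriz

Rule — move the last 2 characters to the front (rotate right by 2).
Applying that to "horizon" gives "onhoriz".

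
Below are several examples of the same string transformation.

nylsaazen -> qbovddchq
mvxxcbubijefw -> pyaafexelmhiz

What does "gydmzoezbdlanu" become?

Rule — shift every letter 3 places forward in the alphabet (wrapping around).
Applying that to "gydmzoezbdlanu" gives "jbgpcrhcegodqx".

jbgpcrhcegodqx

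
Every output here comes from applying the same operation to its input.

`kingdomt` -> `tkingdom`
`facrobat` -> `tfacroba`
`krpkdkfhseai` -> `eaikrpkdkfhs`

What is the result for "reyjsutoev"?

evreyjsuto

The transformation: swap the front and back halves of the string, then move the first 3 characters to the end (rotate left by 3).
On "reyjsutoev": the first step gives "utoevreyjs", and the second then gives "evreyjsuto".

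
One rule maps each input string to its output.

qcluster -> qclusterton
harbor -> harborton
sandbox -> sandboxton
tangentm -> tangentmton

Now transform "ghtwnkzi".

ghtwnkziton

Rule — append "ton".
For "ghtwnkzi" the result is "ghtwnkziton".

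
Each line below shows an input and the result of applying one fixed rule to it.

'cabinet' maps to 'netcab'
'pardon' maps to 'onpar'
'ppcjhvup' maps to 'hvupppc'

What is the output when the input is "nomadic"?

dicnom

The transformation: move the first 3 characters to the end (rotate left by 3), then delete the first character.
For "nomadic", step one produces "adicnom"; step two turns that into "dicnom".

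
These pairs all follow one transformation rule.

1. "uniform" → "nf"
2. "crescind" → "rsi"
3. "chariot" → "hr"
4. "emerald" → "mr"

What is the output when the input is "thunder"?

The rule is to delete the last 2 characters, then keep every other character starting from the second (positions 2nd, 4th, 6th, ...).
Working it through for "thunder": intermediate "thund", final "hn".
(Check on "uniform": → "unifo" → "nf" ✓)

hn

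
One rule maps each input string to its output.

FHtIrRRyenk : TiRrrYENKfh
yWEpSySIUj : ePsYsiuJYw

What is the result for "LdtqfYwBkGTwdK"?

TQFyWbKgtWDklD

The transformation: flip the case of every letter, then move the first 2 characters to the end (rotate left by 2).
So "LdtqfYwBkGTwdK" becomes "TQFyWbKgtWDklD".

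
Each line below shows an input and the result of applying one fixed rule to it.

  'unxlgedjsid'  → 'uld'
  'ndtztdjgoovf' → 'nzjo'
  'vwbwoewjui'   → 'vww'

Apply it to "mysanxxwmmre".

maxm

The rule is to delete the last 2 characters, then keep one character in every 3, starting at position 1 (positions 1st, 4th, 7th, ...).
"mysanxxwmmre" → "mysanxxwmm" → "maxm".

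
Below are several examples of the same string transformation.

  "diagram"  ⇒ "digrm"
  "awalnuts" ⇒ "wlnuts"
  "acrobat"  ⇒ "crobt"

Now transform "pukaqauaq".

pukquq

What's happening: remove every "a".
For "pukaqauaq" the result is "pukquq".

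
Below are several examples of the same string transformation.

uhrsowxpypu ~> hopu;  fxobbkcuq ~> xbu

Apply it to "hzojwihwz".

zww

Rule — keep one character in every 3, starting at position 2 (positions 2nd, 5th, 8th, ...).
On "hzojwihwz" that produces "zww".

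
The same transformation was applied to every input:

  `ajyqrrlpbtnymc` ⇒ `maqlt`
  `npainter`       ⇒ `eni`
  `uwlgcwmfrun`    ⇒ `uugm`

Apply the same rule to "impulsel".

eiu

Looking at the pairs, the operation is to keep one character in every 3, starting at position 1 (positions 1st, 4th, 7th, ...), then move the last character to the front.
Working it through for "impulsel": intermediate "iue", final "eiu".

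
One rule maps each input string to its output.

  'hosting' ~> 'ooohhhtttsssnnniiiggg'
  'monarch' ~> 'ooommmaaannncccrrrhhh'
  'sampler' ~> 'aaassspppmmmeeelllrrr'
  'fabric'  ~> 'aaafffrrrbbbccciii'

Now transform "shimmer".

The rule is to swap each adjacent pair of characters (1↔2, 3↔4, ...), then repeat every character 3 times.
"shimmer" → "hhhsssmmmiiieeemmmrrr".

hhhsssmmmiiieeemmmrrr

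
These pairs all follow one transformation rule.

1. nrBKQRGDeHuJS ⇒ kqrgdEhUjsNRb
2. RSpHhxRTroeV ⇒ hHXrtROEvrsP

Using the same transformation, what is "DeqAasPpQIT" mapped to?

Looking at the pairs, the operation is to move the first 3 characters to the end (rotate left by 3), then flip the case of every letter.
Starting from "DeqAasPpQIT": after the first operation, "AasPpQITDeq"; after the second, "aASpPqitdEQ".
(Check on "nrBKQRGDeHuJS": → "KQRGDeHuJSnrB" → "kqrgdEhUjsNRb" ✓)

aASpPqitdEQ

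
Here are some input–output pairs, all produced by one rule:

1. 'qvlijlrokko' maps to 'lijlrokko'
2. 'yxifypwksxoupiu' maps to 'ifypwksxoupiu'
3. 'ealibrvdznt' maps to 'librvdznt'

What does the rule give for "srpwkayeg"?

pwkayeg

Looking at the pairs, the operation is to delete the first 2 characters.
"srpwkayeg" → "pwkayeg".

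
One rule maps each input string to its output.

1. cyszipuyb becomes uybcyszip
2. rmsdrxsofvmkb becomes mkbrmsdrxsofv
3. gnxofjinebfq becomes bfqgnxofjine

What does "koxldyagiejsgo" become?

sgokoxldyagiej

Rule — move the last 3 characters to the front (rotate right by 3).
On "koxldyagiejsgo" that produces "sgokoxldyagiej".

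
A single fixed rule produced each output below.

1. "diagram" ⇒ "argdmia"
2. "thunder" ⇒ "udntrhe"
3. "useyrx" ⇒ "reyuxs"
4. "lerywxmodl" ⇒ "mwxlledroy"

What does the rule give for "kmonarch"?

rnakhmco

Rule — take characters alternately from the front and the back (1st, last, 2nd, 2nd-last, ...), then move the last 3 characters to the front (rotate right by 3).
For "kmonarch", step one produces "khmcorna"; step two turns that into "rnakhmco".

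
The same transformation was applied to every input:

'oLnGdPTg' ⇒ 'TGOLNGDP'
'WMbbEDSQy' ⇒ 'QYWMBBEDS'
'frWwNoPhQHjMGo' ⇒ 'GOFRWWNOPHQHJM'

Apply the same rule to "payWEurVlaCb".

The rule is to move the last 2 characters to the front (rotate right by 2), then convert every letter to uppercase.
"payWEurVlaCb" → "CbpayWEurVla" → "CBPAYWEURVLA".
(Check on "frWwNoPhQHjMGo": → "GofrWwNoPhQHjM" → "GOFRWWNOPHQHJM" ✓)

CBPAYWEURVLA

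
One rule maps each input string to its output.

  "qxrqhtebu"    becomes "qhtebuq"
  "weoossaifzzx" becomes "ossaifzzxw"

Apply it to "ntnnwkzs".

nwkzsn

The rule is to move the first character to the end, then delete the first 2 characters.
On "ntnnwkzs": the first step gives "tnnwkzsn", and the second then gives "nwkzsn".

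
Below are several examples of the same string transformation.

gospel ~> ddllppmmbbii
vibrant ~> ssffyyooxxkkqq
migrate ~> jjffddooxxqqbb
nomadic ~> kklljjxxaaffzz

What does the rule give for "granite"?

The rule is to shift every letter 3 places backward in the alphabet (wrapping around), then double every character.
Applying both steps to "granite": "doxkfqb", then "ddooxxkkffqqbb".

ddooxxkkffqqbb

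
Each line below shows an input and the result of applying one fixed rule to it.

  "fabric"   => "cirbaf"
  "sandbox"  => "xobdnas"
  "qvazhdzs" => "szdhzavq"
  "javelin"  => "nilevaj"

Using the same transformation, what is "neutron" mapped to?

The pattern: reverse the string.
For "neutron" the result is "nortuen".

nortuen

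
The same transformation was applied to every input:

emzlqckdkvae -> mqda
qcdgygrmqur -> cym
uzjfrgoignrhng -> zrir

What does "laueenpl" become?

ae

Looking at the pairs, the operation is to move the last character to the front, then keep one character in every 3, starting at position 3 (positions 3rd, 6th, 9th, ...).
Applying both steps to "laueenpl": "llaueenp", then "ae".
(Check on "uzjfrgoignrhng": → "guzjfrgoignrhn" → "zrir" ✓)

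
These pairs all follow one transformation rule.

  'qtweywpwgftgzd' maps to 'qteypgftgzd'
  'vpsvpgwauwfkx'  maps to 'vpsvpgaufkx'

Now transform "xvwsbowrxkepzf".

What's happening: remove every "w".
"xvwsbowrxkepzf" → "xvsborxkepzf".

xvsborxkepzf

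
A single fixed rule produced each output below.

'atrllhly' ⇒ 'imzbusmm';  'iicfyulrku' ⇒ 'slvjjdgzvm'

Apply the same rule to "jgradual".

Each output is the input with this applied: move the last 3 characters to the front (rotate right by 3), then shift every letter 1 place forward in the alphabet (wrapping around).
Applying both steps to "jgradual": "ualjgrad", then "vbmkhsbe".

vbmkhsbe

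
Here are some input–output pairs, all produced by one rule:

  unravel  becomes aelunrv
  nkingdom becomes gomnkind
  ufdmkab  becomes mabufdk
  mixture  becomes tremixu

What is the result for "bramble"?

Each output is the input with this applied: move the last 3 characters to the front (rotate right by 3), then swap the first and last characters.
So "bramble" becomes "mlebrab".

mlebrab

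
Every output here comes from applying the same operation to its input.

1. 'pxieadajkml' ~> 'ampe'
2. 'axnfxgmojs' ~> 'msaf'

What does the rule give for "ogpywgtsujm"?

tjoy

The rule is to keep one character in every 3, starting at position 1 (positions 1st, 4th, 7th, ...), then move the last 2 characters to the front (rotate right by 2).
Working it through for "ogpywgtsujm": intermediate "oytj", final "tjoy".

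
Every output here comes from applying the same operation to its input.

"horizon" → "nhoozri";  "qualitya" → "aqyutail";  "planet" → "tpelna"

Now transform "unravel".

luenvra

Each output is the input with this applied: reverse the string, then take characters alternately from the front and the back (1st, last, 2nd, 2nd-last, ...).
On "unravel" that produces "luenvra".
(Check on "planet": → "tenalp" → "tpelna" ✓)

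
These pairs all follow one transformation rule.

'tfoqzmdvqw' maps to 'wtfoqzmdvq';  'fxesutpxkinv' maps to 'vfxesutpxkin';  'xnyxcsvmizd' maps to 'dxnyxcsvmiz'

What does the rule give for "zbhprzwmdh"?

The rule is to move the last character to the front.
Applying that to "zbhprzwmdh" gives "hzbhprzwmd".

hzbhprzwmd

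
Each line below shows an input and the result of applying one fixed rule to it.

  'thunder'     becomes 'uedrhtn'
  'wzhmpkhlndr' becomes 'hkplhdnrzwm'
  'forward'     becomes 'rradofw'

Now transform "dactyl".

clyadt

Rule — swap each adjacent pair of characters (1↔2, 3↔4, ...), then move the first 3 characters to the end (rotate left by 3).
Working it through for "dactyl": intermediate "adtcly", final "clyadt".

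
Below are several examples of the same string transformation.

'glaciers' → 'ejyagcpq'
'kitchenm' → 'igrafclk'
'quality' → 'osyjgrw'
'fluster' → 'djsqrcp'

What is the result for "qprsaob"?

Looking at the pairs, the operation is to shift every letter 2 places backward in the alphabet (wrapping around).
"qprsaob" → "onpqymz".

onpqymz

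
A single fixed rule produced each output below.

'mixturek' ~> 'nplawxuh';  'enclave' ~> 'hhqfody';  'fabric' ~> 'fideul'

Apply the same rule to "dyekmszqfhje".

The pattern: shift every letter 3 places forward in the alphabet (wrapping around), then move the last character to the front.
Doing the same to "dyekmszqfhje": "hgbhnpvctikm".
(Check on "enclave": → "hqfodyh" → "hhqfody" ✓)

hgbhnpvctikm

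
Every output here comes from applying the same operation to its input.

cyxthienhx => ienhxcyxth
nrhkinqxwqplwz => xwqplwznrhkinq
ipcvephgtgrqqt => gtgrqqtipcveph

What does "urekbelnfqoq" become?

Each output is the input with this applied: swap the front and back halves of the string.
On "urekbelnfqoq" that produces "lnfqoqurekbe".

lnfqoqurekbe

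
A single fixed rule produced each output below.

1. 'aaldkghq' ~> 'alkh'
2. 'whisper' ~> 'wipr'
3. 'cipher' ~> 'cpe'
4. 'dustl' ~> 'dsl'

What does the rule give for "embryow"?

Rule — keep every other character starting from the first (positions 1st, 3rd, 5th, ...).
Applying that to "embryow" gives "ebyw".

ebyw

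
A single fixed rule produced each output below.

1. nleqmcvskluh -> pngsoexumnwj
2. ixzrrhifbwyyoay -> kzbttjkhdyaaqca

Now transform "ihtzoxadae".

Rule — shift every letter 2 places forward in the alphabet (wrapping around).
"ihtzoxadae" → "kjvbqzcfcg".

kjvbqzcfcg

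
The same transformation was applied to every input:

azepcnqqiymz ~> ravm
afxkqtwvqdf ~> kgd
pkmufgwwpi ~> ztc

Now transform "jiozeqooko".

bdx

In each case the input is transformed by: shift every letter 13 places forward in the alphabet (wrapping around) — i.e. ROT13, then keep one character in every 3, starting at position 3 (positions 3rd, 6th, 9th, ...).
For "jiozeqooko", step one produces "wvbmrdbbxb"; step two turns that into "bdx".
(Check on "azepcnqqiymz": → "nmrcpaddvlzm" → "ravm" ✓)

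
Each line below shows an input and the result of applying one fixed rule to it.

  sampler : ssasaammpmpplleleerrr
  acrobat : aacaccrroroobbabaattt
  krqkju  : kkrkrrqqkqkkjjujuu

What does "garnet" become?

In each case the input is transformed by: repeat every character 3 times, then swap each adjacent pair of characters (1↔2, 3↔4, ...).
Applying both steps to "garnet": "gggaaarrrnnneeettt", then "ggagaarrnrnneetett".

ggagaarrnrnneetett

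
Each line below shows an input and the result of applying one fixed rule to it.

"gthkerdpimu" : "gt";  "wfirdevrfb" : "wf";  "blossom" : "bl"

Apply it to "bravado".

br

In each case the input is transformed by: keep only the first 2 characters.
"bravado" → "br".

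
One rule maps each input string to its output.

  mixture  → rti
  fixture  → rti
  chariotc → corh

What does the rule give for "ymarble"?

The pattern: keep every other character starting from the second (positions 2nd, 4th, 6th, ...), then reverse the string.
For "ymarble", step one produces "mrl"; step two turns that into "lrm".

lrm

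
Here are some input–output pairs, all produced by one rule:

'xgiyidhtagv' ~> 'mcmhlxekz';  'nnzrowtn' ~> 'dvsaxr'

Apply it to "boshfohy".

wljslc

In each case the input is transformed by: delete the first 2 characters, then shift every letter 4 places forward in the alphabet (wrapping around).
Starting from "boshfohy": after the first operation, "shfohy"; after the second, "wljslc".
(Check on "xgiyidhtagv": → "iyidhtagv" → "mcmhlxekz" ✓)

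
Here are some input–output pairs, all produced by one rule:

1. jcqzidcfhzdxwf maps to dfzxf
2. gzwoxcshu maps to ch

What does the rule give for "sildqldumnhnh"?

Each output is the input with this applied: keep every other character starting from the second (positions 2nd, 4th, 6th, ...), then delete the first 2 characters.
Starting from "sildqldumnhnh": after the first operation, "idlunn"; after the second, "lunn".

lunn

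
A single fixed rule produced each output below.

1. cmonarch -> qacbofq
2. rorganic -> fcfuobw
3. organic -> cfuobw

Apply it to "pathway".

The transformation: delete the last character, then shift every letter 12 places backward in the alphabet (wrapping around).
"pathway" → "pathwa" → "dohvko".

dohvko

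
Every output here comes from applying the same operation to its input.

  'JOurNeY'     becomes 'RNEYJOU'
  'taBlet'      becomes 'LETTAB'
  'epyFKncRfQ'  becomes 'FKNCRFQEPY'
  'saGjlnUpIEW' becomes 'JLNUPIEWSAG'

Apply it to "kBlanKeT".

The transformation: move the first 3 characters to the end (rotate left by 3), then convert every letter to uppercase.
Doing the same to "kBlanKeT": "ANKETKBL".

ANKETKBL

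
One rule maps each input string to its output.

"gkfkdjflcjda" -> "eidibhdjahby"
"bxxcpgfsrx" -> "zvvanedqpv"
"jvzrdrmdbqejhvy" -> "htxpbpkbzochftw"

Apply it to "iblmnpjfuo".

Looking at the pairs, the operation is to shift every letter 2 places backward in the alphabet (wrapping around).
On "iblmnpjfuo" that produces "gzjklnhdsm".

gzjklnhdsm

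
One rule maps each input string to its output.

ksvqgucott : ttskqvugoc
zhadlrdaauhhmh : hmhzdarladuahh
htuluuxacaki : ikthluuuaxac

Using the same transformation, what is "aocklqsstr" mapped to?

rtoakcqlss

Rule — move the last 2 characters to the front (rotate right by 2), then swap each adjacent pair of characters (1↔2, 3↔4, ...).
For "aocklqsstr", step one produces "traocklqss"; step two turns that into "rtoakcqlss".
(Check on "ksvqgucott": → "ttksvqguco" → "ttskqvugoc" ✓)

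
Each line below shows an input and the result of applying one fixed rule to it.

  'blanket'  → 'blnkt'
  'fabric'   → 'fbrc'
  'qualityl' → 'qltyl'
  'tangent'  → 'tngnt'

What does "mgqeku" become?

What's happening: remove every vowel.
Doing the same to "mgqeku": "mgqk".

mgqk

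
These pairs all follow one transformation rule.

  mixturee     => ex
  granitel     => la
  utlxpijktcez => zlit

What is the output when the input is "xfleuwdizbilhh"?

Each output is the input with this applied: move the last 3 characters to the front (rotate right by 3), then keep one character in every 3, starting at position 3 (positions 3rd, 6th, 9th, ...).
On "xfleuwdizbilhh": the first step gives "lhhxfleuwdizbi", and the second then gives "hlwz".

hlwz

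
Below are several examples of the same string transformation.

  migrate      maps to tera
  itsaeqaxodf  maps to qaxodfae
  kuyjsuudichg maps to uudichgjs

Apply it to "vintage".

geta

Each output is the input with this applied: delete the first 3 characters, then move the first 2 characters to the end (rotate left by 2).
"vintage" → "geta".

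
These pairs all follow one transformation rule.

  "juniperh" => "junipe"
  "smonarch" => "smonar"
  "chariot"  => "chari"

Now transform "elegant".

elega

The pattern: delete the last 2 characters.
For "elegant" the result is "elega".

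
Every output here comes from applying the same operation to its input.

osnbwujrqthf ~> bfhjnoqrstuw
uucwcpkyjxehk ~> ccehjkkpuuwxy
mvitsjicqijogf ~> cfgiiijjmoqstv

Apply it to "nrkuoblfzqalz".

The pattern: sort the characters into alphabetical order.
Applying that to "nrkuoblfzqalz" gives "abfkllnoqruzz".

abfkllnoqruzz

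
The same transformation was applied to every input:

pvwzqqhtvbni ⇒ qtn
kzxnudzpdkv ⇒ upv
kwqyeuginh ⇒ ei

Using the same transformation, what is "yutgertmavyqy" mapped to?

emy

Each output is the input with this applied: delete the first 3 characters, then keep one character in every 3, starting at position 2 (positions 2nd, 5th, 8th, ...).
On "yutgertmavyqy": the first step gives "gertmavyqy", and the second then gives "emy".
(Check on "kzxnudzpdkv": → "nudzpdkv" → "upv" ✓)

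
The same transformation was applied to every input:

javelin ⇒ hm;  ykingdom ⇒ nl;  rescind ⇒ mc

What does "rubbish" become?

Looking at the pairs, the operation is to shift every letter 1 place backward in the alphabet (wrapping around), then keep only the last 2 characters.
On "rubbish": the first step gives "qtaahrg", and the second then gives "rg".
(Check on "rescind": → "qdrbhmc" → "mc" ✓)

rg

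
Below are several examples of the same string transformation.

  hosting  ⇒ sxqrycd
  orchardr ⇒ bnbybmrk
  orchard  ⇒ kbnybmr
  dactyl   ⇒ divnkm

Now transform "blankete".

The rule is to shift every letter 10 places forward in the alphabet (wrapping around), then move the last 3 characters to the front (rotate right by 3).
On "blankete": the first step gives "lvkxuodo", and the second then gives "odolvkxu".

odolvkxu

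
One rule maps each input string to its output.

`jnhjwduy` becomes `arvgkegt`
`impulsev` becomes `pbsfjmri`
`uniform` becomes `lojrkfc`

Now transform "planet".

kbqmix

The pattern: move the last 3 characters to the front (rotate right by 3), then shift every letter 3 places backward in the alphabet (wrapping around).
For "planet", step one produces "netpla"; step two turns that into "kbqmix".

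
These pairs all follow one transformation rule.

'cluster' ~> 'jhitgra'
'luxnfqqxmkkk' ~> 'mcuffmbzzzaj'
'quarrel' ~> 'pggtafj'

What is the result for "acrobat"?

gdqpipr

What's happening: move the first 2 characters to the end (rotate left by 2), then shift every letter 11 places backward in the alphabet (wrapping around).
For "acrobat", step one produces "robatac"; step two turns that into "gdqpipr".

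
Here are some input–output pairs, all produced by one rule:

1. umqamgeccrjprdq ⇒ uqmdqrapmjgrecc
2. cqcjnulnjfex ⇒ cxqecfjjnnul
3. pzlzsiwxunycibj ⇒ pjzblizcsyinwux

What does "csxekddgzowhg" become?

What's happening: take characters alternately from the front and the back (1st, last, 2nd, 2nd-last, ...).
So "csxekddgzowhg" becomes "cgshxweokzdgd".

cgshxweokzdgd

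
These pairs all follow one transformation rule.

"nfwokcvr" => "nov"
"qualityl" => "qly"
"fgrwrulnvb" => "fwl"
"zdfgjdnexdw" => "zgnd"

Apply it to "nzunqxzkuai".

nnza

Each output is the input with this applied: delete the last character, then keep one character in every 3, starting at position 1 (positions 1st, 4th, 7th, ...).
"nzunqxzkuai" → "nnza".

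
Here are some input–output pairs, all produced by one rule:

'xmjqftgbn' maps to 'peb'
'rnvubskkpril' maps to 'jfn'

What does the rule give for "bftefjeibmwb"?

The transformation: shift every letter 8 places backward in the alphabet (wrapping around), then keep only the first 3 characters.
On "bftefjeibmwb": the first step gives "txlwxbwateot", and the second then gives "txl".

txl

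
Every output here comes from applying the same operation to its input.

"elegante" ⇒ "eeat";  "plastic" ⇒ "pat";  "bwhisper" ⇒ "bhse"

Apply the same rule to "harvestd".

What's happening: delete the last character, then keep every other character starting from the first (positions 1st, 3rd, 5th, ...).
Working it through for "harvestd": intermediate "harvest", final "hret".

hret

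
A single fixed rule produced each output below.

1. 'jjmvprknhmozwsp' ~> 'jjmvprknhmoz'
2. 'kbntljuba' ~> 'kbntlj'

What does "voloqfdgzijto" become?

voloqfdgzi

In each case the input is transformed by: delete the last 3 characters.
Applying that to "voloqfdgzijto" gives "voloqfdgzi".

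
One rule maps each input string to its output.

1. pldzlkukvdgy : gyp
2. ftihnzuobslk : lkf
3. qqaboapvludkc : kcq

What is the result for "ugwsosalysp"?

spu

Rule — move the last 2 characters to the front (rotate right by 2), then keep only the first 3 characters.
So "ugwsosalysp" becomes "spu".
(Check on "pldzlkukvdgy": → "gypldzlkukvd" → "gyp" ✓)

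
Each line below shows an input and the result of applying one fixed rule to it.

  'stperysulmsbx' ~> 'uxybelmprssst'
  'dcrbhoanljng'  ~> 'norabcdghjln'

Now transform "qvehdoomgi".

oqvdeghimo

The pattern: sort the characters into alphabetical order, then move the last 3 characters to the front (rotate right by 3).
Applying both steps to "qvehdoomgi": "deghimooqv", then "oqvdeghimo".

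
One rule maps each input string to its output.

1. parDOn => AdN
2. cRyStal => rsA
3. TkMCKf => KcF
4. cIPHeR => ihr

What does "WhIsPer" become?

Looking at the pairs, the operation is to flip the case of every letter, then keep every other character starting from the second (positions 2nd, 4th, 6th, ...).
Applying both steps to "WhIsPer": "wHiSpER", then "HSE".
(Check on "TkMCKf": → "tKmckF" → "KcF" ✓)

HSE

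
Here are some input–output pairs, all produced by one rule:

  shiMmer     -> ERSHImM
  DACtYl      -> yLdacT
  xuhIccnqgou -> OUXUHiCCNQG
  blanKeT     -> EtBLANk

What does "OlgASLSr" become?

sRoLGasl

Looking at the pairs, the operation is to flip the case of every letter, then move the last 2 characters to the front (rotate right by 2).
Starting from "OlgASLSr": after the first operation, "oLGaslsR"; after the second, "sRoLGasl".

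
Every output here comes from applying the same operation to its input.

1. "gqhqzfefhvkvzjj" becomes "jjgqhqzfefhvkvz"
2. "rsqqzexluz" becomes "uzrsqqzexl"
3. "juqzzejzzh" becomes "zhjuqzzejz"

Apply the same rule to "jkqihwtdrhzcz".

czjkqihwtdrhz

The transformation: move the last 2 characters to the front (rotate right by 2).
So "jkqihwtdrhzcz" becomes "czjkqihwtdrhz".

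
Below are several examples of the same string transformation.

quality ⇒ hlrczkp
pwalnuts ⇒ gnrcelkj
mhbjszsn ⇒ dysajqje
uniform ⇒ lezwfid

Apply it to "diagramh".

uzrxirdy

In each case the input is transformed by: shift every letter 9 places backward in the alphabet (wrapping around).
Applying that to "diagramh" gives "uzrxirdy".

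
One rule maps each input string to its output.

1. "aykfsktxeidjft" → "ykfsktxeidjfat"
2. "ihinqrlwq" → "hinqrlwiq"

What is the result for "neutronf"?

The pattern: swap the first and last characters, then move the first character to the end.
Starting from "neutronf": after the first operation, "feutronn"; after the second, "eutronnf".

eutronnf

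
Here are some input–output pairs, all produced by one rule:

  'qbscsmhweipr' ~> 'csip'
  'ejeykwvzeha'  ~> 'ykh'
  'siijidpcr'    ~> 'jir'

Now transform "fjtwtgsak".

wtk

The transformation: swap each adjacent pair of characters (1↔2, 3↔4, ...), then keep one character in every 3, starting at position 3 (positions 3rd, 6th, 9th, ...).
"fjtwtgsak" → "jfwtgtask" → "wtk".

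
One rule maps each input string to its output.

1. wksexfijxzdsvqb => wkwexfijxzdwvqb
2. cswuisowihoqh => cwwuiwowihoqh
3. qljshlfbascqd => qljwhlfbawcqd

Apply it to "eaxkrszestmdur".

eaxkrwzewtmdur

In each case the input is transformed by: replace every "s" with "w".
"eaxkrszestmdur" → "eaxkrwzewtmdur".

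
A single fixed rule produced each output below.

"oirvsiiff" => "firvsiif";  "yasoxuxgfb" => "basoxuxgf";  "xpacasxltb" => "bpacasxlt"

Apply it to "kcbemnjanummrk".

kcbemnjanummr

The transformation: delete the first character, then move the last character to the front.
Starting from "kcbemnjanummrk": after the first operation, "cbemnjanummrk"; after the second, "kcbemnjanummr".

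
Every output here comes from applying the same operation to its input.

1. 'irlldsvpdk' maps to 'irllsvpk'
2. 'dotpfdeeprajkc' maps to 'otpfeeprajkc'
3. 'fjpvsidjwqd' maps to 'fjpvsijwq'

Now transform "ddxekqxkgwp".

xekqxkgwp

Each output is the input with this applied: remove every "d".
For "ddxekqxkgwp" the result is "xekqxkgwp".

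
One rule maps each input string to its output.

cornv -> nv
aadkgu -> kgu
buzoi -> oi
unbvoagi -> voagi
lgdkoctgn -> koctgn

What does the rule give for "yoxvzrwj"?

Looking at the pairs, the operation is to delete the first 3 characters.
"yoxvzrwj" → "vzrwj".

vzrwj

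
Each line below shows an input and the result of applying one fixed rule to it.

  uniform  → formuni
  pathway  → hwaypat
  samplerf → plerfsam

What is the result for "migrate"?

Looking at the pairs, the operation is to move the first 3 characters to the end (rotate left by 3).
Applying that to "migrate" gives "ratemig".

ratemig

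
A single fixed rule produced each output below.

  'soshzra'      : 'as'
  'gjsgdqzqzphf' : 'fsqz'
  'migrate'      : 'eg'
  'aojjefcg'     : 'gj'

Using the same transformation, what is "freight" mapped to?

The pattern: move the last 3 characters to the front (rotate right by 3), then keep one character in every 3, starting at position 3 (positions 3rd, 6th, 9th, ...).
"freight" → "ghtfrei" → "te".

te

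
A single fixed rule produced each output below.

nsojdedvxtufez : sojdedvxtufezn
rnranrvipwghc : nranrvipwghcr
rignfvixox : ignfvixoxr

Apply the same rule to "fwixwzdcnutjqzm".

Each output is the input with this applied: move the first character to the end.
On "fwixwzdcnutjqzm" that produces "wixwzdcnutjqzmf".

wixwzdcnutjqzmf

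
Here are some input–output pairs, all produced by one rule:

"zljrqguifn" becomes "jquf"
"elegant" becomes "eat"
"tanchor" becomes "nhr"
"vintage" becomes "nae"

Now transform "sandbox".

nbx

In each case the input is transformed by: delete the first character, then keep every other character starting from the second (positions 2nd, 4th, 6th, ...).
"sandbox" → "andbox" → "nbx".
(Check on "zljrqguifn": → "ljrqguifn" → "jquf" ✓)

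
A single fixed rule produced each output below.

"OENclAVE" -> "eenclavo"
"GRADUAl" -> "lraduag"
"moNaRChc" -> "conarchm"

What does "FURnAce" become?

eurnacf

In each case the input is transformed by: swap the first and last characters, then convert every letter to lowercase.
Starting from "FURnAce": after the first operation, "eURnAcF"; after the second, "eurnacf".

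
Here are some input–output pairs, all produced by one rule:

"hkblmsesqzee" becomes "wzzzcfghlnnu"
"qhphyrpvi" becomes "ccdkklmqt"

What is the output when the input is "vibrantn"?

vwdiimoq

The transformation: sort the characters into alphabetical order, then shift every letter 5 places backward in the alphabet (wrapping around).
For "vibrantn", step one produces "abinnrtv"; step two turns that into "vwdiimoq".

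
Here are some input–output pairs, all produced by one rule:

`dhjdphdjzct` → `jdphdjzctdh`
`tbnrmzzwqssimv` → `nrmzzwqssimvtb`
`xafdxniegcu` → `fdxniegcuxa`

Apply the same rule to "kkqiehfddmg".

qiehfddmgkk

Rule — move the first 2 characters to the end (rotate left by 2).
"kkqiehfddmg" → "qiehfddmgkk".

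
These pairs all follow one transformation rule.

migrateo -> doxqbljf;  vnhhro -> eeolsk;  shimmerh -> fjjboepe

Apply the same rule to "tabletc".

yibqzqx

The rule is to shift every letter 3 places backward in the alphabet (wrapping around), then move the first 2 characters to the end (rotate left by 2).
Applying both steps to "tabletc": "qxyibqz", then "yibqzqx".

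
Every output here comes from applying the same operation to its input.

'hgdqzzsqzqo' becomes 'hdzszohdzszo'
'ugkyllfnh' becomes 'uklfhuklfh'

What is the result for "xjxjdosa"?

The pattern: keep every other character starting from the first (positions 1st, 3rd, 5th, ...), then write the whole string twice.
Working it through for "xjxjdosa": intermediate "xxds", final "xxdsxxds".

xxdsxxds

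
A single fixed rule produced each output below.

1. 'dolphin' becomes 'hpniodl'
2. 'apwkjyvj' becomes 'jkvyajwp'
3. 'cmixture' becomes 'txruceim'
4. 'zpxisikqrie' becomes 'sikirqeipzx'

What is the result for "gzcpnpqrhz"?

npqphrgzcz

Each output is the input with this applied: move the first 3 characters to the end (rotate left by 3), then swap each adjacent pair of characters (1↔2, 3↔4, ...).
For "gzcpnpqrhz", step one produces "pnpqrhzgzc"; step two turns that into "npqphrgzcz".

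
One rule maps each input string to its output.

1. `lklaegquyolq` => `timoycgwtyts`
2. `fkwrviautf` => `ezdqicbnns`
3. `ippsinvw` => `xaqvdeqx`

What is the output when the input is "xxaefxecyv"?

The pattern: move the first 2 characters to the end (rotate left by 2), then shift every letter 8 places forward in the alphabet (wrapping around).
Starting from "xxaefxecyv": after the first operation, "aefxecyvxx"; after the second, "imnfmkgdff".

imnfmkgdff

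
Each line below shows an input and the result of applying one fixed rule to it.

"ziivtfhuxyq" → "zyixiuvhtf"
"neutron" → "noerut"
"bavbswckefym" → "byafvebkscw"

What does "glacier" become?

The rule is to delete the last character, then take characters alternately from the front and the back (1st, last, 2nd, 2nd-last, ...).
For "glacier" the result is "geliac".

geliac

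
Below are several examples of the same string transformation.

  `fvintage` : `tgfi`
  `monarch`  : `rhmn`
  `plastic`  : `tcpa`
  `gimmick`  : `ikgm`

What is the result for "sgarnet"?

Rule — keep every other character starting from the first (positions 1st, 3rd, 5th, ...), then move the last 2 characters to the front (rotate right by 2).
"sgarnet" → "sant" → "ntsa".
(Check on "fvintage": → "fitg" → "tgfi" ✓)

ntsa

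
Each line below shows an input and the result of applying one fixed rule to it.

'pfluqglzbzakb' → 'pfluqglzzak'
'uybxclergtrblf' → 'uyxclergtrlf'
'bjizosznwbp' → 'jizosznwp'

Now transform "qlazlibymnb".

Each output is the input with this applied: remove every "b".
So "qlazlibymnb" becomes "qlazliymn".

qlazliymn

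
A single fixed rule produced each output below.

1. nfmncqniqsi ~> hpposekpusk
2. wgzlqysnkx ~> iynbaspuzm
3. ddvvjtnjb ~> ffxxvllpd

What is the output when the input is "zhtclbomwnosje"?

Each output is the input with this applied: shift every letter 2 places forward in the alphabet (wrapping around), then swap each adjacent pair of characters (1↔2, 3↔4, ...).
On "zhtclbomwnosje": the first step gives "bjvendqoypqulg", and the second then gives "jbevdnoqpyuqgl".

jbevdnoqpyuqgl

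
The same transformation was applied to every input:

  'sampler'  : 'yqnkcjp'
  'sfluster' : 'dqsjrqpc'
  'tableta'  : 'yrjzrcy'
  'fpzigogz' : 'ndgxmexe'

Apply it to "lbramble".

The rule is to swap each adjacent pair of characters (1↔2, 3↔4, ...), then shift every letter 2 places backward in the alphabet (wrapping around).
Starting from "lbramble": after the first operation, "blarbmel"; after the second, "zjypzkcj".
(Check on "fpzigogz": → "pfizogzg" → "ndgxmexe" ✓)

zjypzkcj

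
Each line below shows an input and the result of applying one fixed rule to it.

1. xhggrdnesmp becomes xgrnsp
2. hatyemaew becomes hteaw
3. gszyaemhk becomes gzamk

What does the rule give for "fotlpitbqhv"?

In each case the input is transformed by: keep every other character starting from the first (positions 1st, 3rd, 5th, ...).
So "fotlpitbqhv" becomes "ftptqv".

ftptqv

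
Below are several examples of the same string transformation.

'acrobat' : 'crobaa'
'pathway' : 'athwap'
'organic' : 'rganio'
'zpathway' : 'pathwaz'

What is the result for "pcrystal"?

crystap

The pattern: swap the first and last characters, then delete the first character.
"pcrystal" → "lcrystap" → "crystap".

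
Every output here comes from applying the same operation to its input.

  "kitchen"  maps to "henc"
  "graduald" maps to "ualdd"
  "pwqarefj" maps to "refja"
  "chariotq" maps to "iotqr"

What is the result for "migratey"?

ateyr

Rule — delete the first 3 characters, then move the first character to the end.
Starting from "migratey": after the first operation, "ratey"; after the second, "ateyr".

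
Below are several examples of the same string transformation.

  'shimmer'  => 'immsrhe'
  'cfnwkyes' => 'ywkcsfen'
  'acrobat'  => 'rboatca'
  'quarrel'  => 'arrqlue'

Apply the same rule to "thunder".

The rule is to take characters alternately from the front and the back (1st, last, 2nd, 2nd-last, ...), then move the last 3 characters to the front (rotate right by 3).
On "thunder": the first step gives "trheudn", and the second then gives "udntrhe".
(Check on "quarrel": → "qluearr" → "arrqlue" ✓)

udntrhe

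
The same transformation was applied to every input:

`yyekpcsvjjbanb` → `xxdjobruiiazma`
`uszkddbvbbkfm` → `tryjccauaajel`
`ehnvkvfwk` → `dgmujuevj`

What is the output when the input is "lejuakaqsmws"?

Rule — shift every letter 1 place backward in the alphabet (wrapping around).
So "lejuakaqsmws" becomes "kditzjzprlvr".

kditzjzprlvr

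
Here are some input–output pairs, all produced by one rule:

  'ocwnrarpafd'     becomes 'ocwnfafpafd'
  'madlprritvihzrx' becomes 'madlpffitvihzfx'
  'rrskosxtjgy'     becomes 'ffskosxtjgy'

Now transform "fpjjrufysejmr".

fpjjfufysejmf

In each case the input is transformed by: replace every "r" with "f".
For "fpjjrufysejmr" the result is "fpjjfufysejmf".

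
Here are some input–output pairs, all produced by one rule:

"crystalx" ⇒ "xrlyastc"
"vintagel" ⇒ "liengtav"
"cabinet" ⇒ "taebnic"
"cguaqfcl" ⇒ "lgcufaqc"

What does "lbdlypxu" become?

The rule is to take characters alternately from the front and the back (1st, last, 2nd, 2nd-last, ...), then move the first character to the end.
Doing the same to "lbdlypxu": "ubxdplyl".

ubxdplyl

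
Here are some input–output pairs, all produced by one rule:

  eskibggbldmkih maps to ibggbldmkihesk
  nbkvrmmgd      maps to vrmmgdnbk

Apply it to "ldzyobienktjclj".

yobienktjcljldz

The pattern: move the first 3 characters to the end (rotate left by 3).
On "ldzyobienktjclj" that produces "yobienktjcljldz".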